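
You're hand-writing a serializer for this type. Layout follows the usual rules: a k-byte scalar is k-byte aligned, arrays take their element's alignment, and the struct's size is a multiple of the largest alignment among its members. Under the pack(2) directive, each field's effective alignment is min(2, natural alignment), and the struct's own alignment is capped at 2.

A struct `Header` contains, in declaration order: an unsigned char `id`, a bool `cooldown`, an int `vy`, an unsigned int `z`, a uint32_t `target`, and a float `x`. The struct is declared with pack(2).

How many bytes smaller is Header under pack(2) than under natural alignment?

2

natural layout:
  @0: id [1B, align 1] → 1
  @1: cooldown [1B, align 1] → 2
  +2 pad (align 4)
  @4: vy [4B, align 4] → 8
  @8: z [4B, align 4] → 12
  @12: target [4B, align 4] → 16
  @16: x [4B, align 4] → 20
  size 20, align 4
packed(2) layout:
  @0: id [1B, align 1] → 1
  @1: cooldown [1B, align 1] → 2
  @2: vy [4B, align 2] → 6
  @6: z [4B, align 2] → 10
  @10: target [4B, align 2] → 14
  @14: x [4B, align 2] → 18
  size 18, align 2
20 − 18 = 2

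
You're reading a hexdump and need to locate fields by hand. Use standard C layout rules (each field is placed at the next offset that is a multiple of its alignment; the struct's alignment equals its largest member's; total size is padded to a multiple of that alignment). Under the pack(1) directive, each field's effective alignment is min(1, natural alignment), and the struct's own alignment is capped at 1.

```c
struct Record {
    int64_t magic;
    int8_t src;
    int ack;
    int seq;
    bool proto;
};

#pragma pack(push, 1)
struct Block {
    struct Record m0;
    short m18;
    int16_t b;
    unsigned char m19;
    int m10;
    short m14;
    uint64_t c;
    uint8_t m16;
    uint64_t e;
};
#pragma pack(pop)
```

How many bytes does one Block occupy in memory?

52 bytes

Record: magic at 0 (size 8, align 8) → ends 8; src at 8 (size 1, align 1) → ends 9; pad 3 to align 4 for ack; ack at 12 (size 4, align 4) → ends 16; seq at 16 (size 4, align 4) → ends 20; proto at 20 (size 1, align 1) → ends 21; tail pad 3 to reach multiple of 8; total 24 bytes, alignment 8
m0 at 0 (size 24, align 1) → ends 24
m18 at 24 (size 2, align 1) → ends 26
b at 26 (size 2, align 1) → ends 28
m19 at 28 (size 1, align 1) → ends 29
m10 at 29 (size 4, align 1) → ends 33
m14 at 33 (size 2, align 1) → ends 35
c at 35 (size 8, align 1) → ends 43
m16 at 43 (size 1, align 1) → ends 44
e at 44 (size 8, align 1) → ends 52
total 52 bytes, alignment 1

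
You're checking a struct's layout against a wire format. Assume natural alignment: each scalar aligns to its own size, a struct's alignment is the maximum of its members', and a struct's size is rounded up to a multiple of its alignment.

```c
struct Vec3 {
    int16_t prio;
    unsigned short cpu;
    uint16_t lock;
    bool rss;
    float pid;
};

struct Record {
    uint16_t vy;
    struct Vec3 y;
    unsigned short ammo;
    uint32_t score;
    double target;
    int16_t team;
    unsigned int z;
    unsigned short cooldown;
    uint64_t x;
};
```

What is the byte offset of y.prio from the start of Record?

4

Vec3: @0: prio [2B, align 2] → 2; @2: cpu [2B, align 2] → 4; @4: lock [2B, align 2] → 6; @6: rss [1B, align 1] → 7; +1 pad (align 4); @8: pid [4B, align 4] → 12; size 12, align 4
@0: vy [2B, align 2] → 2
+2 pad (align 4)
@4: y [12B, align 4] → 16
within Vec3: prio at 0
4 + 0 = 4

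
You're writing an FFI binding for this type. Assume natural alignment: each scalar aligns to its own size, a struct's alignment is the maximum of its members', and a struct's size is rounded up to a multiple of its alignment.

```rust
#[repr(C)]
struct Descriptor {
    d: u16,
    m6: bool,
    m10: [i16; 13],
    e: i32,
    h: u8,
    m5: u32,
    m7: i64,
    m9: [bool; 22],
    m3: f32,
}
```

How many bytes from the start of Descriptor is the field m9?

56

d at 0 (size 2, align 2) → ends 2
m6 at 2 (size 1, align 1) → ends 3
pad 1 to align 2 for m10
m10 at 4 (size 26, align 2) → ends 30
pad 2 to align 4 for e
e at 32 (size 4, align 4) → ends 36
h at 36 (size 1, align 1) → ends 37
pad 3 to align 4 for m5
m5 at 40 (size 4, align 4) → ends 44
pad 4 to align 8 for m7
m7 at 48 (size 8, align 8) → ends 56
m9 at 56 (size 22, align 1) → ends 78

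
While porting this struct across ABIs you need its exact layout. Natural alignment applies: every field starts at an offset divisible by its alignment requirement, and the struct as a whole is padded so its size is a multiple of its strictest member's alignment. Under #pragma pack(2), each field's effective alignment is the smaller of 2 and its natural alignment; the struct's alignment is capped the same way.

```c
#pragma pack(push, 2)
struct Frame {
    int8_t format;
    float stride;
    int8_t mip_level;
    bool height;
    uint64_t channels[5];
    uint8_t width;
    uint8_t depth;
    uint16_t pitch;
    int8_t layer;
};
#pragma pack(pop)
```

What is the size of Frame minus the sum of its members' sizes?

format at 0 (size 1, align 1) → ends 1
pad 1 to align 2 for stride
stride at 2 (size 4, align 2) → ends 6
mip_level at 6 (size 1, align 1) → ends 7
height at 7 (size 1, align 1) → ends 8
channels at 8 (size 40, align 2) → ends 48
width at 48 (size 1, align 1) → ends 49
depth at 49 (size 1, align 1) → ends 50
pitch at 50 (size 2, align 2) → ends 52
layer at 52 (size 1, align 1) → ends 53
tail pad 1 to reach multiple of 2
total 54 bytes, alignment 2
data bytes 52, size 54 → padding 2

2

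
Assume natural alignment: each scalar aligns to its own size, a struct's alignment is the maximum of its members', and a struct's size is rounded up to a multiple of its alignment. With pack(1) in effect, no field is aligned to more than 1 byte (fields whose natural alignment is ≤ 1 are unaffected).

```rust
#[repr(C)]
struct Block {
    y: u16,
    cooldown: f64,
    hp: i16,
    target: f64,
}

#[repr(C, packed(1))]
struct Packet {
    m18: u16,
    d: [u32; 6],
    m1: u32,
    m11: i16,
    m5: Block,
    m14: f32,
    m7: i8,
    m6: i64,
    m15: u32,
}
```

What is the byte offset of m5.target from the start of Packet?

56

Block: y at 0 (size 2, align 2) → ends 2; pad 6 to align 8 for cooldown; cooldown at 8 (size 8, align 8) → ends 16; hp at 16 (size 2, align 2) → ends 18; pad 6 to align 8 for target; target at 24 (size 8, align 8) → ends 32; total 32 bytes, alignment 8
m18 at 0 (size 2, align 1) → ends 2
d at 2 (size 24, align 1) → ends 26
m1 at 26 (size 4, align 1) → ends 30
m11 at 30 (size 2, align 1) → ends 32
m5 at 32 (size 32, align 1) → ends 64
within Block: target at 24
32 + 24 = 56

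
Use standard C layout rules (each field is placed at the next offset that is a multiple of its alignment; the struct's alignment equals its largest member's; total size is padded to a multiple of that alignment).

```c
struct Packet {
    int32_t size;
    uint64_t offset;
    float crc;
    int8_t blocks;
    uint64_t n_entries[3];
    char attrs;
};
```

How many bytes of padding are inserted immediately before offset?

size at 0 (size 4, align 4) → ends 4
pad 4 to align 8 for offset
offset at 8 (size 8, align 8) → ends 16

4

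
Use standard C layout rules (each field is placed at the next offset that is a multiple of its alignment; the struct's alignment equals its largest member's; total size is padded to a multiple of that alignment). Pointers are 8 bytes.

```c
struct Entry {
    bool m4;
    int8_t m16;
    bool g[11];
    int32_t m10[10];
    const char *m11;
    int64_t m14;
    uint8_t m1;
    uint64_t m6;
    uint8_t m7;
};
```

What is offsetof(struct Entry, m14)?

@0: m4 [1B, align 1] → 1
@1: m16 [1B, align 1] → 2
@2: g [11B, align 1] → 13
+3 pad (align 4)
@16: m10 [40B, align 4] → 56
@56: m11 [8B, align 8] → 64
@64: m14 [8B, align 8] → 72

64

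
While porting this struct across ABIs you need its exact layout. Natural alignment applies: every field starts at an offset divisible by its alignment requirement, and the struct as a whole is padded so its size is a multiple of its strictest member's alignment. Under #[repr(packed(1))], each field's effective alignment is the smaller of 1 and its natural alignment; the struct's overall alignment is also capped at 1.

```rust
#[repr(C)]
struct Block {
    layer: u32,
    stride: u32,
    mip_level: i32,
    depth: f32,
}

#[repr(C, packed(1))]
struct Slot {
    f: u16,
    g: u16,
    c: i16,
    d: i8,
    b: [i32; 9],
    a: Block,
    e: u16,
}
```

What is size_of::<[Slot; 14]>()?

Block: layer at 0 (size 4, align 4) → ends 4; stride at 4 (size 4, align 4) → ends 8; mip_level at 8 (size 4, align 4) → ends 12; depth at 12 (size 4, align 4) → ends 16; total 16 bytes, alignment 4
f at 0 (size 2, align 1) → ends 2
g at 2 (size 2, align 1) → ends 4
c at 4 (size 2, align 1) → ends 6
d at 6 (size 1, align 1) → ends 7
b at 7 (size 36, align 1) → ends 43
a at 43 (size 16, align 1) → ends 59
e at 59 (size 2, align 1) → ends 61
total 61 bytes, alignment 1
array of 14: 14 × 61 = 854

854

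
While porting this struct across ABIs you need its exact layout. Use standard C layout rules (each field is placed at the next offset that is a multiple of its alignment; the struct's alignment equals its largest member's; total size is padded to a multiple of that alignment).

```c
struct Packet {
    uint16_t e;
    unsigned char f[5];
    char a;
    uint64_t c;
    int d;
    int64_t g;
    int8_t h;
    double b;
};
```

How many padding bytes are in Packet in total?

11

e at 0 (size 2, align 2) → ends 2
f at 2 (size 5, align 1) → ends 7
a at 7 (size 1, align 1) → ends 8
c at 8 (size 8, align 8) → ends 16
d at 16 (size 4, align 4) → ends 20
pad 4 to align 8 for g
g at 24 (size 8, align 8) → ends 32
h at 32 (size 1, align 1) → ends 33
pad 7 to align 8 for b
b at 40 (size 8, align 8) → ends 48
total 48 bytes, alignment 8
data bytes 37, size 48 → padding 11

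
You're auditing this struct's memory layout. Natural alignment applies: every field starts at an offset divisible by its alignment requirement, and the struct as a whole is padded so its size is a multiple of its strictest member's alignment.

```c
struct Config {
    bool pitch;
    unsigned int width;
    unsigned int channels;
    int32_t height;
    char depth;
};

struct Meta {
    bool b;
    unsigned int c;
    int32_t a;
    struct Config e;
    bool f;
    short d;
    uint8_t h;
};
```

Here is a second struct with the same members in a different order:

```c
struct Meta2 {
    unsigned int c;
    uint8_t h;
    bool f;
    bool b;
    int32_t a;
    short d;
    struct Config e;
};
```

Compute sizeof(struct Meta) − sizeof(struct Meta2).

Config: @0: pitch [1B, align 1] → 1; +3 pad (align 4); @4: width [4B, align 4] → 8; @8: channels [4B, align 4] → 12; @12: height [4B, align 4] → 16; @16: depth [1B, align 1] → 17; +3 tail pad (align 4); size 20, align 4
@0: b [1B, align 1] → 1
+3 pad (align 4)
@4: c [4B, align 4] → 8
@8: a [4B, align 4] → 12
@12: e [20B, align 4] → 32
@32: f [1B, align 1] → 33
+1 pad (align 2)
@34: d [2B, align 2] → 36
@36: h [1B, align 1] → 37
+3 tail pad (align 4)
size 40, align 4
— Meta2 —
@0: c [4B, align 4] → 4
@4: h [1B, align 1] → 5
@5: f [1B, align 1] → 6
@6: b [1B, align 1] → 7
+1 pad (align 4)
@8: a [4B, align 4] → 12
@12: d [2B, align 2] → 14
+2 pad (align 4)
@16: e [20B, align 4] → 36
size 36, align 4
40 − 36 = 4

4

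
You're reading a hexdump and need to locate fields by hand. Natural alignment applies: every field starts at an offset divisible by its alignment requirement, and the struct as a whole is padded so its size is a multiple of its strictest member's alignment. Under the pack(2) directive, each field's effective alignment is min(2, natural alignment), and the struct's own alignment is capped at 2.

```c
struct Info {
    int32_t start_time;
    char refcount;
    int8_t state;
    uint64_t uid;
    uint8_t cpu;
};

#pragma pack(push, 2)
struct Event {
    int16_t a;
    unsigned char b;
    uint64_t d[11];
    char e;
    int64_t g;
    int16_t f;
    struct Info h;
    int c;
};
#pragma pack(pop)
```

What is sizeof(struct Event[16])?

2112

Info: @0: start_time [4B, align 4] → 4; @4: refcount [1B, align 1] → 5; @5: state [1B, align 1] → 6; +2 pad (align 8); @8: uid [8B, align 8] → 16; @16: cpu [1B, align 1] → 17; +7 tail pad (align 8); size 24, align 8
@0: a [2B, align 2] → 2
@2: b [1B, align 1] → 3
+1 pad (align 2)
@4: d [88B, align 2] → 92
@92: e [1B, align 1] → 93
+1 pad (align 2)
@94: g [8B, align 2] → 102
@102: f [2B, align 2] → 104
@104: h [24B, align 2] → 128
@128: c [4B, align 2] → 132
size 132, align 2
array of 16: 16 × 132 = 2112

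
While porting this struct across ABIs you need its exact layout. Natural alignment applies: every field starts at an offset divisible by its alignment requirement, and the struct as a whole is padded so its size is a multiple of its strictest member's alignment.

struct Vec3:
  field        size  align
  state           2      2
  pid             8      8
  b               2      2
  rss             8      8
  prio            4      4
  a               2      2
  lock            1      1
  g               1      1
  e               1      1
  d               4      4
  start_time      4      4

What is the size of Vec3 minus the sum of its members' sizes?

@0: state [2B, align 2] → 2
+6 pad (align 8)
@8: pid [8B, align 8] → 16
@16: b [2B, align 2] → 18
+6 pad (align 8)
@24: rss [8B, align 8] → 32
@32: prio [4B, align 4] → 36
@36: a [2B, align 2] → 38
@38: lock [1B, align 1] → 39
@39: g [1B, align 1] → 40
@40: e [1B, align 1] → 41
+3 pad (align 4)
@44: d [4B, align 4] → 48
@48: start_time [4B, align 4] → 52
+4 tail pad (align 8)
size 56, align 8
data bytes 37, size 56 → padding 19

19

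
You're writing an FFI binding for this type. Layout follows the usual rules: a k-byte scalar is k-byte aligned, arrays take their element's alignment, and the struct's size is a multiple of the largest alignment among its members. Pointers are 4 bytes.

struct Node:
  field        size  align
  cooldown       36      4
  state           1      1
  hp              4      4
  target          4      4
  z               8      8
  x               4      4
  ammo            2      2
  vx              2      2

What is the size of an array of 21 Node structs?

@0: cooldown [36B, align 4] → 36
@36: state [1B, align 1] → 37
+3 pad (align 4)
@40: hp [4B, align 4] → 44
@44: target [4B, align 4] → 48
@48: z [8B, align 8] → 56
@56: x [4B, align 4] → 60
@60: ammo [2B, align 2] → 62
@62: vx [2B, align 2] → 64
size 64, align 8
array of 21: 21 × 64 = 1344

1344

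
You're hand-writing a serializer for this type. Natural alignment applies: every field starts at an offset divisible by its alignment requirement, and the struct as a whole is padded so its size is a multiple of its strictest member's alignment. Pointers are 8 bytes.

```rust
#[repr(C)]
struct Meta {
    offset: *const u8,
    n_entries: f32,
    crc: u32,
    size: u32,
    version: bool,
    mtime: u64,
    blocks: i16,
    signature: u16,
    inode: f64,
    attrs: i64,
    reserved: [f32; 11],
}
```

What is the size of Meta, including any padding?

104

@0: offset [8B, align 8] → 8
@8: n_entries [4B, align 4] → 12
@12: crc [4B, align 4] → 16
@16: size [4B, align 4] → 20
@20: version [1B, align 1] → 21
+3 pad (align 8)
@24: mtime [8B, align 8] → 32
@32: blocks [2B, align 2] → 34
@34: signature [2B, align 2] → 36
+4 pad (align 8)
@40: inode [8B, align 8] → 48
@48: attrs [8B, align 8] → 56
@56: reserved [44B, align 4] → 100
+4 tail pad (align 8)
size 104, align 8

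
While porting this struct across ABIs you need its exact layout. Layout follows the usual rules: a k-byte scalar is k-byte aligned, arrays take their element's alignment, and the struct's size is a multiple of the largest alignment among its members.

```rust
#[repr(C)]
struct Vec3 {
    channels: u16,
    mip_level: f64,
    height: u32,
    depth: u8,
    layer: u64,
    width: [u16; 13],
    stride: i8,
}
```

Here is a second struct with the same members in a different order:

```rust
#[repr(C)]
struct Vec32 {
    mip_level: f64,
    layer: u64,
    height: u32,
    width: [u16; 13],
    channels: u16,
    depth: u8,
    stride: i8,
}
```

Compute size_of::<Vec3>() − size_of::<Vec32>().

8

0..2  channels  (2B, 2-aligned)
2..8  -- padding (6B)
8..16  mip_level  (8B, 8-aligned)
16..20  height  (4B, 4-aligned)
20..21  depth  (1B, 1-aligned)
21..24  -- padding (3B)
24..32  layer  (8B, 8-aligned)
32..58  width  (26B, 2-aligned)
58..59  stride  (1B, 1-aligned)
59..64  -- tail padding (5B)
sizeof = 64, alignof = 8
— Vec32 —
0..8  mip_level  (8B, 8-aligned)
8..16  layer  (8B, 8-aligned)
16..20  height  (4B, 4-aligned)
20..46  width  (26B, 2-aligned)
46..48  channels  (2B, 2-aligned)
48..49  depth  (1B, 1-aligned)
49..50  stride  (1B, 1-aligned)
50..56  -- tail padding (6B)
sizeof = 56, alignof = 8
64 − 56 = 8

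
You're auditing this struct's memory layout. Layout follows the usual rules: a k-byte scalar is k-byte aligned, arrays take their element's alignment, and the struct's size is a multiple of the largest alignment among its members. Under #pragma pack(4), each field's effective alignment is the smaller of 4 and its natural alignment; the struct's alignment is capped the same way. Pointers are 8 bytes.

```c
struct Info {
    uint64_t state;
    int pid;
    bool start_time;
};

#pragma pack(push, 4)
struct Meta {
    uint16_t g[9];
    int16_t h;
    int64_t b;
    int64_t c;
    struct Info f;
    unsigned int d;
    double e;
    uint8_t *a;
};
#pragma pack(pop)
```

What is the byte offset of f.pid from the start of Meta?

44

Info: @0: state [8B, align 8] → 8; @8: pid [4B, align 4] → 12; @12: start_time [1B, align 1] → 13; +3 tail pad (align 8); size 16, align 8
@0: g [18B, align 2] → 18
@18: h [2B, align 2] → 20
@20: b [8B, align 4] → 28
@28: c [8B, align 4] → 36
@36: f [16B, align 4] → 52
within Info: pid at 8
36 + 8 = 44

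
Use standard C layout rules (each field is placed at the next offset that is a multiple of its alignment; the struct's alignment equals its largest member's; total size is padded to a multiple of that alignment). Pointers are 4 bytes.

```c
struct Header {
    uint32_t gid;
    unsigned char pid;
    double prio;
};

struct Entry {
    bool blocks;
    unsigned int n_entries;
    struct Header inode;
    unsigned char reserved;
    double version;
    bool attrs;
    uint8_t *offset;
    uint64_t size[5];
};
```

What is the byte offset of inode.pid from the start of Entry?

12

Header: gid at 0 (size 4, align 4) → ends 4; pid at 4 (size 1, align 1) → ends 5; pad 3 to align 8 for prio; prio at 8 (size 8, align 8) → ends 16; total 16 bytes, alignment 8
blocks at 0 (size 1, align 1) → ends 1
pad 3 to align 4 for n_entries
n_entries at 4 (size 4, align 4) → ends 8
inode at 8 (size 16, align 8) → ends 24
within Header: pid at 4
8 + 4 = 12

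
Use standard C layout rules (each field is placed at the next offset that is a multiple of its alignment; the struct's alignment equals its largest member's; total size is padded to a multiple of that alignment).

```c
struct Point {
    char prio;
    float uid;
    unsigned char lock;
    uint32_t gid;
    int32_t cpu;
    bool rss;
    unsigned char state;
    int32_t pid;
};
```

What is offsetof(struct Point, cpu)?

16

0..1  prio  (1B, 1-aligned)
1..4  -- padding (3B)
4..8  uid  (4B, 4-aligned)
8..9  lock  (1B, 1-aligned)
9..12  -- padding (3B)
12..16  gid  (4B, 4-aligned)
16..20  cpu  (4B, 4-aligned)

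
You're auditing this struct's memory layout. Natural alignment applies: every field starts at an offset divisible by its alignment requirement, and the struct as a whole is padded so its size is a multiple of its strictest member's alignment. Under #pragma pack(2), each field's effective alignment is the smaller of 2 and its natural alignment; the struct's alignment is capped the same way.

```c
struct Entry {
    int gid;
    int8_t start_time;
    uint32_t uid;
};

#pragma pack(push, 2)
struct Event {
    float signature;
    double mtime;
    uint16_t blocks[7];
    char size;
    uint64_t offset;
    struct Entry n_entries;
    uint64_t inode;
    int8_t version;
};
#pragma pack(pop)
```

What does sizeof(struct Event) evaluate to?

58 bytes

Entry: @0: gid [4B, align 4] → 4; @4: start_time [1B, align 1] → 5; +3 pad (align 4); @8: uid [4B, align 4] → 12; size 12, align 4
@0: signature [4B, align 2] → 4
@4: mtime [8B, align 2] → 12
@12: blocks [14B, align 2] → 26
@26: size [1B, align 1] → 27
+1 pad (align 2)
@28: offset [8B, align 2] → 36
@36: n_entries [12B, align 2] → 48
@48: inode [8B, align 2] → 56
@56: version [1B, align 1] → 57
+1 tail pad (align 2)
size 58, align 2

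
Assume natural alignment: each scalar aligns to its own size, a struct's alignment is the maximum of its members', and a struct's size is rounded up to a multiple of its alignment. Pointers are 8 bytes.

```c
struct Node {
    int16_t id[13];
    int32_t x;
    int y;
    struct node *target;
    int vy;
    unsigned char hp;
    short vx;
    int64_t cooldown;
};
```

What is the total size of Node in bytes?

0..26  id  (26B, 2-aligned)
26..28  -- padding (2B)
28..32  x  (4B, 4-aligned)
32..36  y  (4B, 4-aligned)
36..40  -- padding (4B)
40..48  target  (8B, 8-aligned)
48..52  vy  (4B, 4-aligned)
52..53  hp  (1B, 1-aligned)
53..54  -- padding (1B)
54..56  vx  (2B, 2-aligned)
56..64  cooldown  (8B, 8-aligned)
sizeof = 64, alignof = 8

64 bytes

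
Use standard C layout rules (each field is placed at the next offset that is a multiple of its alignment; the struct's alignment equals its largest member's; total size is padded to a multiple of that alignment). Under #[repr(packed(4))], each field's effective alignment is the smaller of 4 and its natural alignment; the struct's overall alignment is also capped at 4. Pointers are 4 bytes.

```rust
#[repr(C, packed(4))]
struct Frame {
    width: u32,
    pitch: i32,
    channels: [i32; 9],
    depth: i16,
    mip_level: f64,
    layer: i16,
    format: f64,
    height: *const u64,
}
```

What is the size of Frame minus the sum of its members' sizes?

4

width at 0 (size 4, align 4) → ends 4
pitch at 4 (size 4, align 4) → ends 8
channels at 8 (size 36, align 4) → ends 44
depth at 44 (size 2, align 2) → ends 46
pad 2 to align 4 for mip_level
mip_level at 48 (size 8, align 4) → ends 56
layer at 56 (size 2, align 2) → ends 58
pad 2 to align 4 for format
format at 60 (size 8, align 4) → ends 68
height at 68 (size 4, align 4) → ends 72
total 72 bytes, alignment 4
data bytes 68, size 72 → padding 4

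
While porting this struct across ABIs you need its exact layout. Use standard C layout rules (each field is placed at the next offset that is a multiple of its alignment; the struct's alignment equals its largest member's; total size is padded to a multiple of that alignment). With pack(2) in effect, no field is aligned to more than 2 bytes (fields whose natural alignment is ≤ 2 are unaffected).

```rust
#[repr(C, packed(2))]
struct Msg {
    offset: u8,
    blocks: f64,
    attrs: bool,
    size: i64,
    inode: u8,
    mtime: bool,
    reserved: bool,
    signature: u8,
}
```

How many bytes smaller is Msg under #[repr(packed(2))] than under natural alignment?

16

natural layout:
  0..1  offset  (1B, 1-aligned)
  1..8  -- padding (7B)
  8..16  blocks  (8B, 8-aligned)
  16..17  attrs  (1B, 1-aligned)
  17..24  -- padding (7B)
  24..32  size  (8B, 8-aligned)
  32..33  inode  (1B, 1-aligned)
  33..34  mtime  (1B, 1-aligned)
  34..35  reserved  (1B, 1-aligned)
  35..36  signature  (1B, 1-aligned)
  36..40  -- tail padding (4B)
  sizeof = 40, alignof = 8
packed(2) layout:
  0..1  offset  (1B, 1-aligned)
  1..2  -- padding (1B)
  2..10  blocks  (8B, 2-aligned)
  10..11  attrs  (1B, 1-aligned)
  11..12  -- padding (1B)
  12..20  size  (8B, 2-aligned)
  20..21  inode  (1B, 1-aligned)
  21..22  mtime  (1B, 1-aligned)
  22..23  reserved  (1B, 1-aligned)
  23..24  signature  (1B, 1-aligned)
  sizeof = 24, alignof = 2
40 − 24 = 16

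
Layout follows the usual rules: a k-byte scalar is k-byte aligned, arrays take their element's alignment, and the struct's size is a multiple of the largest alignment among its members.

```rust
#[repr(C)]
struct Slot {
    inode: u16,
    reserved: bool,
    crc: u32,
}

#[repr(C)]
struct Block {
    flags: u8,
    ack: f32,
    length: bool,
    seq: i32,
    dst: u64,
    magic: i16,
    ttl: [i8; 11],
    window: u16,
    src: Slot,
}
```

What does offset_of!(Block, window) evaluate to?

38

Slot: inode at 0 (size 2, align 2) → ends 2; reserved at 2 (size 1, align 1) → ends 3; pad 1 to align 4 for crc; crc at 4 (size 4, align 4) → ends 8; total 8 bytes, alignment 4
flags at 0 (size 1, align 1) → ends 1
pad 3 to align 4 for ack
ack at 4 (size 4, align 4) → ends 8
length at 8 (size 1, align 1) → ends 9
pad 3 to align 4 for seq
seq at 12 (size 4, align 4) → ends 16
dst at 16 (size 8, align 8) → ends 24
magic at 24 (size 2, align 2) → ends 26
ttl at 26 (size 11, align 1) → ends 37
pad 1 to align 2 for window
window at 38 (size 2, align 2) → ends 40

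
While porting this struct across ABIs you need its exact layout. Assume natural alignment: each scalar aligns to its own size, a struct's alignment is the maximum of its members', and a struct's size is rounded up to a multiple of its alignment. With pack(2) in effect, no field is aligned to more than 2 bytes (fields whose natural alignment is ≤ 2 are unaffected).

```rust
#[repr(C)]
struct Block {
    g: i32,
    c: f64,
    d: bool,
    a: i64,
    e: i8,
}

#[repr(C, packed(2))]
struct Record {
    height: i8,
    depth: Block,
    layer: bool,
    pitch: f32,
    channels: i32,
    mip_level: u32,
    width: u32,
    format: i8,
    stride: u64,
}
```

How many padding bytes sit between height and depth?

Block: 0..4  g  (4B, 4-aligned); 4..8  -- padding (4B); 8..16  c  (8B, 8-aligned); 16..17  d  (1B, 1-aligned); 17..24  -- padding (7B); 24..32  a  (8B, 8-aligned); 32..33  e  (1B, 1-aligned); 33..40  -- tail padding (7B); sizeof = 40, alignof = 8
0..1  height  (1B, 1-aligned)
1..2  -- padding (1B)
2..42  depth  (40B, 2-aligned)

1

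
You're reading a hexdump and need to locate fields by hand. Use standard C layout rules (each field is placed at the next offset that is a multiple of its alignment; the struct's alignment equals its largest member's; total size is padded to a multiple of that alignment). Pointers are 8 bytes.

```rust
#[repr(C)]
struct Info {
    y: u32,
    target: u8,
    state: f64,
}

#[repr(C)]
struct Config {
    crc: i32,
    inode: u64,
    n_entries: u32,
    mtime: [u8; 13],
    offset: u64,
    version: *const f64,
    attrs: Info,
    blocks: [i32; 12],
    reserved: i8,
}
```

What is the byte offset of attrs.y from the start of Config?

Info: 0..4  y  (4B, 4-aligned); 4..5  target  (1B, 1-aligned); 5..8  -- padding (3B); 8..16  state  (8B, 8-aligned); sizeof = 16, alignof = 8
0..4  crc  (4B, 4-aligned)
4..8  -- padding (4B)
8..16  inode  (8B, 8-aligned)
16..20  n_entries  (4B, 4-aligned)
20..33  mtime  (13B, 1-aligned)
33..40  -- padding (7B)
40..48  offset  (8B, 8-aligned)
48..56  version  (8B, 8-aligned)
56..72  attrs  (16B, 8-aligned)
within Info: y at 0
56 + 0 = 56

56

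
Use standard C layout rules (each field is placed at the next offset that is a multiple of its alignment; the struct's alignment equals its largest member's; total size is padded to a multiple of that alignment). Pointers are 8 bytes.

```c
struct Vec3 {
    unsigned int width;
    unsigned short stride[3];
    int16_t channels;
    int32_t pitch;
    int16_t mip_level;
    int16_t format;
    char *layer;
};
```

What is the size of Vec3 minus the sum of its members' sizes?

0..4  width  (4B, 4-aligned)
4..10  stride  (6B, 2-aligned)
10..12  channels  (2B, 2-aligned)
12..16  pitch  (4B, 4-aligned)
16..18  mip_level  (2B, 2-aligned)
18..20  format  (2B, 2-aligned)
20..24  -- padding (4B)
24..32  layer  (8B, 8-aligned)
sizeof = 32, alignof = 8
data bytes 28, size 32 → padding 4

4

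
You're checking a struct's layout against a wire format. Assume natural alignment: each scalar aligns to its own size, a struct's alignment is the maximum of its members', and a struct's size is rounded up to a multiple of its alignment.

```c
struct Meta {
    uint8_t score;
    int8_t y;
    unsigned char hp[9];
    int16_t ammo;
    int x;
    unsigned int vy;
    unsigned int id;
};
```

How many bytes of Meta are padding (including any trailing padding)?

3

@0: score [1B, align 1] → 1
@1: y [1B, align 1] → 2
@2: hp [9B, align 1] → 11
+1 pad (align 2)
@12: ammo [2B, align 2] → 14
+2 pad (align 4)
@16: x [4B, align 4] → 20
@20: vy [4B, align 4] → 24
@24: id [4B, align 4] → 28
size 28, align 4
data bytes 25, size 28 → padding 3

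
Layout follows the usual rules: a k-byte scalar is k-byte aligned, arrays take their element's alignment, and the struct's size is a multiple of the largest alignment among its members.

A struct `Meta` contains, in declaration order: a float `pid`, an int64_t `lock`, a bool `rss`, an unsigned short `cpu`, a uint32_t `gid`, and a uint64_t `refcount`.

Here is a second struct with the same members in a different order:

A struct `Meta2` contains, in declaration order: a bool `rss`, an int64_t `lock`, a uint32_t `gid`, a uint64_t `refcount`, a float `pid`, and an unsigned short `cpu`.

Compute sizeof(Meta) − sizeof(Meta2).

-8

pid at 0 (size 4, align 4) → ends 4
pad 4 to align 8 for lock
lock at 8 (size 8, align 8) → ends 16
rss at 16 (size 1, align 1) → ends 17
pad 1 to align 2 for cpu
cpu at 18 (size 2, align 2) → ends 20
gid at 20 (size 4, align 4) → ends 24
refcount at 24 (size 8, align 8) → ends 32
total 32 bytes, alignment 8
— Meta2 —
rss at 0 (size 1, align 1) → ends 1
pad 7 to align 8 for lock
lock at 8 (size 8, align 8) → ends 16
gid at 16 (size 4, align 4) → ends 20
pad 4 to align 8 for refcount
refcount at 24 (size 8, align 8) → ends 32
pid at 32 (size 4, align 4) → ends 36
cpu at 36 (size 2, align 2) → ends 38
tail pad 2 to reach multiple of 8
total 40 bytes, alignment 8
32 − 40 = -8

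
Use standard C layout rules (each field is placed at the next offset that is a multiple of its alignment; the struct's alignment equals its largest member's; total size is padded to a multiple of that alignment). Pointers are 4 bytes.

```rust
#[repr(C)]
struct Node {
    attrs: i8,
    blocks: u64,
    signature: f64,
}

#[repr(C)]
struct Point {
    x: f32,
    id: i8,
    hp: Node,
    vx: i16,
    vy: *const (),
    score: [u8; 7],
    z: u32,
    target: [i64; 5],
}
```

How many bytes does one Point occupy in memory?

Node: 0..1  attrs  (1B, 1-aligned); 1..8  -- padding (7B); 8..16  blocks  (8B, 8-aligned); 16..24  signature  (8B, 8-aligned); sizeof = 24, alignof = 8
0..4  x  (4B, 4-aligned)
4..5  id  (1B, 1-aligned)
5..8  -- padding (3B)
8..32  hp  (24B, 8-aligned)
32..34  vx  (2B, 2-aligned)
34..36  -- padding (2B)
36..40  vy  (4B, 4-aligned)
40..47  score  (7B, 1-aligned)
47..48  -- padding (1B)
48..52  z  (4B, 4-aligned)
52..56  -- padding (4B)
56..96  target  (40B, 8-aligned)
sizeof = 96, alignof = 8

96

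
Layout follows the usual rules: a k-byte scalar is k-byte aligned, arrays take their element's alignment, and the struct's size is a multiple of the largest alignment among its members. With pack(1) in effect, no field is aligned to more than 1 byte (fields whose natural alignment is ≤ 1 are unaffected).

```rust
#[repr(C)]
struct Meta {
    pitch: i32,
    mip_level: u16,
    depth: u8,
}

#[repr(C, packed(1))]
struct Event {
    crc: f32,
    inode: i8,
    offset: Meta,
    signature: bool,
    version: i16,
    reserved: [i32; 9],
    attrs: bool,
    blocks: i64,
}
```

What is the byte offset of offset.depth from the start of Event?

11

Meta: pitch at 0 (size 4, align 4) → ends 4; mip_level at 4 (size 2, align 2) → ends 6; depth at 6 (size 1, align 1) → ends 7; tail pad 1 to reach multiple of 4; total 8 bytes, alignment 4
crc at 0 (size 4, align 1) → ends 4
inode at 4 (size 1, align 1) → ends 5
offset at 5 (size 8, align 1) → ends 13
within Meta: depth at 6
5 + 6 = 11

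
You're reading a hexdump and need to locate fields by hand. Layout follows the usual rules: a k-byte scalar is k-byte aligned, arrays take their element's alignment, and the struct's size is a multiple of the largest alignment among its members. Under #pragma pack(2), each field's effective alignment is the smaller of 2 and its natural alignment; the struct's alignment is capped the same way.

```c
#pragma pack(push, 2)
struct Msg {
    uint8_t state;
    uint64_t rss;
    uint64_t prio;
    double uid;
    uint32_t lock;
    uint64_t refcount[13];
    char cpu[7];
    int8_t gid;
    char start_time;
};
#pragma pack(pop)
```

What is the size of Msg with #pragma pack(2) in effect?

144

0..1  state  (1B, 1-aligned)
1..2  -- padding (1B)
2..10  rss  (8B, 2-aligned)
10..18  prio  (8B, 2-aligned)
18..26  uid  (8B, 2-aligned)
26..30  lock  (4B, 2-aligned)
30..134  refcount  (104B, 2-aligned)
134..141  cpu  (7B, 1-aligned)
141..142  gid  (1B, 1-aligned)
142..143  start_time  (1B, 1-aligned)
143..144  -- tail padding (1B)
sizeof = 144, alignof = 2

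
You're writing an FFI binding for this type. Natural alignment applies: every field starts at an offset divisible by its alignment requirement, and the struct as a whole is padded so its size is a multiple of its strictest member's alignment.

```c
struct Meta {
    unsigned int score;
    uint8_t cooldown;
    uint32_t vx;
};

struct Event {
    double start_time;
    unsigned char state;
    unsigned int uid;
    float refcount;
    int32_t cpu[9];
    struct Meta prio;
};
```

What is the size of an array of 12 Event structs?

864

Meta: @0: score [4B, align 4] → 4; @4: cooldown [1B, align 1] → 5; +3 pad (align 4); @8: vx [4B, align 4] → 12; size 12, align 4
@0: start_time [8B, align 8] → 8
@8: state [1B, align 1] → 9
+3 pad (align 4)
@12: uid [4B, align 4] → 16
@16: refcount [4B, align 4] → 20
@20: cpu [36B, align 4] → 56
@56: prio [12B, align 4] → 68
+4 tail pad (align 8)
size 72, align 8
array of 12: 12 × 72 = 864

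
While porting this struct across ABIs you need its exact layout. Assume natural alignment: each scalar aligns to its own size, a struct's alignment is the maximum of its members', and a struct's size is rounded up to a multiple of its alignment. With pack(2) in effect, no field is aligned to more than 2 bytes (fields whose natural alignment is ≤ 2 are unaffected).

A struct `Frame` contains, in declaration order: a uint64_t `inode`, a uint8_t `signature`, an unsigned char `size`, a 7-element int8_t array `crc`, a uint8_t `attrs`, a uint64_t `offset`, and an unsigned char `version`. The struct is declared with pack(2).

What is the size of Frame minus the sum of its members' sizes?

1

0..8  inode  (8B, 2-aligned)
8..9  signature  (1B, 1-aligned)
9..10  size  (1B, 1-aligned)
10..17  crc  (7B, 1-aligned)
17..18  attrs  (1B, 1-aligned)
18..26  offset  (8B, 2-aligned)
26..27  version  (1B, 1-aligned)
27..28  -- tail padding (1B)
sizeof = 28, alignof = 2
data bytes 27, size 28 → padding 1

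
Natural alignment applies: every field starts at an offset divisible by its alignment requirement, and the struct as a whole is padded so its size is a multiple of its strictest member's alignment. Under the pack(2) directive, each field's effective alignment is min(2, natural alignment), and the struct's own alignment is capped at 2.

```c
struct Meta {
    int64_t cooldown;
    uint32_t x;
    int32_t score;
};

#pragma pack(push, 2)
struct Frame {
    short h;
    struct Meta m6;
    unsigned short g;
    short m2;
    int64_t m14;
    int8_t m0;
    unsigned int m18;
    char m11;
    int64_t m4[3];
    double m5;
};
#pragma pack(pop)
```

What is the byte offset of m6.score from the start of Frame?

14

Meta: 0..8  cooldown  (8B, 8-aligned); 8..12  x  (4B, 4-aligned); 12..16  score  (4B, 4-aligned); sizeof = 16, alignof = 8
0..2  h  (2B, 2-aligned)
2..18  m6  (16B, 2-aligned)
within Meta: score at 12
2 + 12 = 14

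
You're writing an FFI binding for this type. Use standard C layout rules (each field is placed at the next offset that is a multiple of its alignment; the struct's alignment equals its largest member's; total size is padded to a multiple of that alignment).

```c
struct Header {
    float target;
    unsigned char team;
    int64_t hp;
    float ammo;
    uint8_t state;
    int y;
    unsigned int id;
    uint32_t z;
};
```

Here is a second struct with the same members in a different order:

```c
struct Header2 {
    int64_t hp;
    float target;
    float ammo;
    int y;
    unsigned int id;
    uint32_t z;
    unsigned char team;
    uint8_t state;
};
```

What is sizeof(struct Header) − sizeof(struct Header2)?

8

0..4  target  (4B, 4-aligned)
4..5  team  (1B, 1-aligned)
5..8  -- padding (3B)
8..16  hp  (8B, 8-aligned)
16..20  ammo  (4B, 4-aligned)
20..21  state  (1B, 1-aligned)
21..24  -- padding (3B)
24..28  y  (4B, 4-aligned)
28..32  id  (4B, 4-aligned)
32..36  z  (4B, 4-aligned)
36..40  -- tail padding (4B)
sizeof = 40, alignof = 8
— Header2 —
0..8  hp  (8B, 8-aligned)
8..12  target  (4B, 4-aligned)
12..16  ammo  (4B, 4-aligned)
16..20  y  (4B, 4-aligned)
20..24  id  (4B, 4-aligned)
24..28  z  (4B, 4-aligned)
28..29  team  (1B, 1-aligned)
29..30  state  (1B, 1-aligned)
30..32  -- tail padding (2B)
sizeof = 32, alignof = 8
40 − 32 = 8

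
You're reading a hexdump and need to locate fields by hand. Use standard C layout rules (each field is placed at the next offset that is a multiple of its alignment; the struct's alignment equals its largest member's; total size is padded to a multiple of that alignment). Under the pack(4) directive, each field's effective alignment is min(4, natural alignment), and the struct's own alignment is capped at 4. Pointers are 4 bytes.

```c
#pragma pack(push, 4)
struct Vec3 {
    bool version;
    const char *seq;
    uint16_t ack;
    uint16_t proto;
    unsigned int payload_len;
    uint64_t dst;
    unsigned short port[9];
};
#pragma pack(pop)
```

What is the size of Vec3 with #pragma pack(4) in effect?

version at 0 (size 1, align 1) → ends 1
pad 3 to align 4 for seq
seq at 4 (size 4, align 4) → ends 8
ack at 8 (size 2, align 2) → ends 10
proto at 10 (size 2, align 2) → ends 12
payload_len at 12 (size 4, align 4) → ends 16
dst at 16 (size 8, align 4) → ends 24
port at 24 (size 18, align 2) → ends 42
tail pad 2 to reach multiple of 4
total 44 bytes, alignment 4

44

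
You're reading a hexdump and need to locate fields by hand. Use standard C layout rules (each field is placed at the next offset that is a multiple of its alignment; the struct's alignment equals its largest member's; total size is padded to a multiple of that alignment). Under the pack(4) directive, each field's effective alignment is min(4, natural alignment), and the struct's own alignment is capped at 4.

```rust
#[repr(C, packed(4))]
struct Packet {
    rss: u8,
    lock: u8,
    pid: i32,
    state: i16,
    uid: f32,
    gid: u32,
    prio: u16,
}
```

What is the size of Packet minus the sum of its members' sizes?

6

rss at 0 (size 1, align 1) → ends 1
lock at 1 (size 1, align 1) → ends 2
pad 2 to align 4 for pid
pid at 4 (size 4, align 4) → ends 8
state at 8 (size 2, align 2) → ends 10
pad 2 to align 4 for uid
uid at 12 (size 4, align 4) → ends 16
gid at 16 (size 4, align 4) → ends 20
prio at 20 (size 2, align 2) → ends 22
tail pad 2 to reach multiple of 4
total 24 bytes, alignment 4
data bytes 18, size 24 → padding 6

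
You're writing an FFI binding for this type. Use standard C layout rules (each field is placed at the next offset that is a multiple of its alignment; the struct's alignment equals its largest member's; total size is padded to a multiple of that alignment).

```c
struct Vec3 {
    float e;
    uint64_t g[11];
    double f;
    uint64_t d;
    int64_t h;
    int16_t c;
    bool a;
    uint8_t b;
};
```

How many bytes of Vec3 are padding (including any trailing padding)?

0..4  e  (4B, 4-aligned)
4..8  -- padding (4B)
8..96  g  (88B, 8-aligned)
96..104  f  (8B, 8-aligned)
104..112  d  (8B, 8-aligned)
112..120  h  (8B, 8-aligned)
120..122  c  (2B, 2-aligned)
122..123  a  (1B, 1-aligned)
123..124  b  (1B, 1-aligned)
124..128  -- tail padding (4B)
sizeof = 128, alignof = 8
data bytes 120, size 128 → padding 8

8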